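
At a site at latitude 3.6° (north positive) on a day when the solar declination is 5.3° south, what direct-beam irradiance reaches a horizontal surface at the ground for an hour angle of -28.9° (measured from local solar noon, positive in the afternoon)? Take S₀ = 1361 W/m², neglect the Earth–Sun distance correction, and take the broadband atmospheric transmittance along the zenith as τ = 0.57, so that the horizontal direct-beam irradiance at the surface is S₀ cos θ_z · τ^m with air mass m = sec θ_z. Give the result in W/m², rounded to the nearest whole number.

614 W/m²

With φ = 3.6°, δ = -5.3°, H = -28.90°: sin φ sin δ = -0.0058, cos φ cos δ cos H = 0.8700, so cos θ_z = 0.8642.
Air mass m = 1/cos θ_z = 1/0.8642 = 1.157; τ^m = 0.57^1.157 = 0.5219.
Surface direct beam = 1361 × 0.8642 × 0.5219 = 613.85 W/m².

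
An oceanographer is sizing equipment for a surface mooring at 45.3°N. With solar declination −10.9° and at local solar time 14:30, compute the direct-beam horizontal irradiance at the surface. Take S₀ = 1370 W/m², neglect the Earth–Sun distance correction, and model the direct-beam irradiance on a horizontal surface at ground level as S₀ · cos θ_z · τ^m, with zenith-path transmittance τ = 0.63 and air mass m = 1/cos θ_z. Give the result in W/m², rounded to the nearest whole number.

185 W/m²

Hour angle H = 15° × (14.5 − 12) = 37.50°.
cos θ_z = sin(45.3°) sin(-10.9°) + cos(45.3°) cos(-10.9°) cos(37.50°) = -0.1344 + 0.5480 = 0.4136.
Air mass m = 1/cos θ_z = 1/0.4136 = 2.418; τ^m = 0.63^2.418 = 0.3272.
Surface direct beam = 1370 × 0.4136 × 0.3272 = 185.40 W/m².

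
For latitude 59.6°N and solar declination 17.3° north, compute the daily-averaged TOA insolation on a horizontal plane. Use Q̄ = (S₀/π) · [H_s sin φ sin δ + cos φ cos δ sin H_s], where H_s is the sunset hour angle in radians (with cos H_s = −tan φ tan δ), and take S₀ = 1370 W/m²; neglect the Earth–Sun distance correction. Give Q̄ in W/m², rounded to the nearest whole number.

The sunset hour angle satisfies cos H_s = −tan φ tan δ = -0.5309, giving H_s = 122.07°. In radians, H_s = 2.1305.
H_s sin φ sin δ = 2.1305 × 0.8625 × 0.2974 = 0.5465.
cos φ cos δ sin H_s = 0.5060 × 0.9548 × 0.8474 = 0.4094.
Q̄ = (1370/π) × (0.5465 + 0.4094) = 436.08 × 0.9559 = 416.85 W/m².

417 W/m²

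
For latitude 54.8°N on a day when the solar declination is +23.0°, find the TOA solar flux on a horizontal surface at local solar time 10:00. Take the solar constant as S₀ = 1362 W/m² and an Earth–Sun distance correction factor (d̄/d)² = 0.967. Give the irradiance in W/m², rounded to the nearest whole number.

Hour angle H = 15° × (10 − 12) = -30.00°.
cos θ_z = sin φ sin δ + cos φ cos δ cos H = (0.8171)(0.3907) + (0.5764)(0.9205)(0.8660) = 0.7787.
Top-of-atmosphere irradiance = S₀ (d̄/d)² cos θ_z = 1362 × 0.967 × 0.7787 = 1025.59 W/m².

1026 W/m²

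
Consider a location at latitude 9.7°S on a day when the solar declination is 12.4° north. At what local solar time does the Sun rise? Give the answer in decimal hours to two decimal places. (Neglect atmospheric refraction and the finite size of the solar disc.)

cos H_s = −tan(-9.7°) · tan(12.4°) = 0.0376, so H_s = arccos(0.0376) = 87.85°.
Sunrise is at 12 − H_s/15 = 12 − 5.857 = 6.143 h local solar time.

6.14 h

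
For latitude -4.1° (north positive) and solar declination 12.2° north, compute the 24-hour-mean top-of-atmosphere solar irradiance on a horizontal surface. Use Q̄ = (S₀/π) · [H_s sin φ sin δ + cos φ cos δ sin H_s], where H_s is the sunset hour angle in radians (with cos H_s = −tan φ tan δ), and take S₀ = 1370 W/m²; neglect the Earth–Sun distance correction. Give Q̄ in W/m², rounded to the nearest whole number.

The sunset hour angle satisfies cos H_s = −tan φ tan δ = 0.0155, giving H_s = 89.11°. In radians, H_s = 1.5553.
H_s sin φ sin δ = 1.5553 × -0.0715 × 0.2113 = -0.0235.
cos φ cos δ sin H_s = 0.9974 × 0.9774 × 0.9999 = 0.9748.
Q̄ = (1370/π) × (-0.0235 + 0.9748) = 436.08 × 0.9513 = 414.84 W/m².

415 W/m²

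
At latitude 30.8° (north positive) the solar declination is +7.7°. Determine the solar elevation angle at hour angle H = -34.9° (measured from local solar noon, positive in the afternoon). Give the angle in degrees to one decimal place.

With φ = 30.8°, δ = 7.7°, H = -34.90°: sin φ sin δ = 0.0686, cos φ cos δ cos H = 0.6981, so cos θ_z = 0.7667.
θ_z = arccos(0.7667) = 39.94°, so the elevation is 90° − 39.94° = 50.06°.

50.1°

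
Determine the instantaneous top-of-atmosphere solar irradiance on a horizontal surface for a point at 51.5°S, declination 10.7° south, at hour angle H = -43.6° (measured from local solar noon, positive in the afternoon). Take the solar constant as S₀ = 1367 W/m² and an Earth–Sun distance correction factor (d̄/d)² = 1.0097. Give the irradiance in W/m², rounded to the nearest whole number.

cos θ_z = sin(-51.5°) sin(-10.7°) + cos(-51.5°) cos(-10.7°) cos(-43.60°) = 0.1453 + 0.4430 = 0.5883.
Top-of-atmosphere irradiance = S₀ (d̄/d)² cos θ_z = 1367 × 1.0097 × 0.5883 = 812.01 W/m².

812 W/m²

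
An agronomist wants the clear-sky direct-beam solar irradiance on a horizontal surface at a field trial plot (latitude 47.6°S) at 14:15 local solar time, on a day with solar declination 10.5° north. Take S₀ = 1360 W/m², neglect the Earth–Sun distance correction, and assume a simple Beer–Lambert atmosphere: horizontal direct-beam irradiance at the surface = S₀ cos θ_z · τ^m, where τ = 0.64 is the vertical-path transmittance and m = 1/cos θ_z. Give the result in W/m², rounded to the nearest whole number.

Hour angle H = 15° × (14.25 − 12) = 33.75°.
cos θ_z = sin(-47.6°) sin(10.5°) + cos(-47.6°) cos(10.5°) cos(33.75°) = -0.1346 + 0.5513 = 0.4167.
Air mass m = 1/cos θ_z = 1/0.4167 = 2.400; τ^m = 0.64^2.400 = 0.3426.
Surface direct beam = 1360 × 0.4167 × 0.3426 = 194.16 W/m².

194 W/m²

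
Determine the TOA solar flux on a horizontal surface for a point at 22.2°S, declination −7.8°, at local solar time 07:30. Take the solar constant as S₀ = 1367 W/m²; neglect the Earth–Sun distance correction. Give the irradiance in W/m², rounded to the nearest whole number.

550 W/m²

Hour angle H = 15° × (7.5 − 12) = -67.50°.
cos θ_z = sin(-22.2°) sin(-7.8°) + cos(-22.2°) cos(-7.8°) cos(-67.50°) = 0.0513 + 0.3510 = 0.4023.
Top-of-atmosphere irradiance = S₀ cos θ_z = 1367 × 0.4023 = 549.94 W/m².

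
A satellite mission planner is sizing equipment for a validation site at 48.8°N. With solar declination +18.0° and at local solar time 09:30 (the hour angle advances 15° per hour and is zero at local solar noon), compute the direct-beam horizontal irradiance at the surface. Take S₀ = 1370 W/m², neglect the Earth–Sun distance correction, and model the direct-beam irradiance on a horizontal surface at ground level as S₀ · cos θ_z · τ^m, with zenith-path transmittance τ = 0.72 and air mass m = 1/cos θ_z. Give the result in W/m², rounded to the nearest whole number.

Hour angle H = 15° × (9.5 − 12) = -37.50°.
cos θ_z = sin φ sin δ + cos φ cos δ cos H = (0.7524)(0.3090) + (0.6587)(0.9511)(0.7934) = 0.7295.
Air mass m = 1/cos θ_z = 1/0.7295 = 1.371; τ^m = 0.72^1.371 = 0.6374.
Surface direct beam = 1370 × 0.7295 × 0.6374 = 637.03 W/m².

637 W/m²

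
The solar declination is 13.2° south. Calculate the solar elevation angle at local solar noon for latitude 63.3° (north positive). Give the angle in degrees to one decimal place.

At local solar noon the hour angle is zero, so the elevation is 90° − |φ − δ| = 90° − |63.3° − (-13.2°)| = 90° − 76.5° = 13.5°.

13.5°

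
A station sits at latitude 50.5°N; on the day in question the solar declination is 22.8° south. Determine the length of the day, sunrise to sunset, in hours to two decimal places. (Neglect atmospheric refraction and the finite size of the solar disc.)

cos H_s = −tan(50.5°) · tan(-22.8°) = 0.5099, so H_s = arccos(0.5099) = 59.34°.
Day length = 2 H_s / 15° h⁻¹ = 118.68° / 15 = 7.912 h.

7.91 hours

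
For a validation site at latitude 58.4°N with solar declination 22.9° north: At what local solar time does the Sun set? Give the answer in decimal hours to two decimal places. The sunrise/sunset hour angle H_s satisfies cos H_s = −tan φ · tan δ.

20.89 h

The sunset hour angle satisfies cos H_s = −tan φ tan δ = -0.6866, giving H_s = 133.36°.
Sunset is at 12 + H_s/15 = 12 + 8.891 = 20.891 h local solar time.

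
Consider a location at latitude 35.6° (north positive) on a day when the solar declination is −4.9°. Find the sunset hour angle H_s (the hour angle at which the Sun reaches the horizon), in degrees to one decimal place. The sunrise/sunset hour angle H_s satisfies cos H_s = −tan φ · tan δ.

cos H_s = −tan(35.6°) · tan(-4.9°) = 0.0614, so H_s = arccos(0.0614) = 86.48°.

86.5°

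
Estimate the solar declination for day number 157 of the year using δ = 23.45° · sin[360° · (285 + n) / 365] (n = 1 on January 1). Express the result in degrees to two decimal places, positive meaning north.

+22.75°

360 × (285 + 157) / 365 = 435.945°; sin(435.945°) = 0.9701.
δ = 23.45 × 0.9701 = 22.749° ≈ +22.75°.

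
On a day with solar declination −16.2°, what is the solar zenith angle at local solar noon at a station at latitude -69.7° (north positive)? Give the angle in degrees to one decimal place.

At local solar noon the hour angle is zero, so the zenith angle is |φ − δ| = |-69.7° − (-16.2°)| = 53.5°.

53.5°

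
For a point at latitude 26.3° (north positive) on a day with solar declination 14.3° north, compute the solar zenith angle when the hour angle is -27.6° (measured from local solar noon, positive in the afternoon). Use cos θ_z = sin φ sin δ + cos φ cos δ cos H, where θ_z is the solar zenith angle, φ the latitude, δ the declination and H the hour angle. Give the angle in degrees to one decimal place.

28.4°

cos θ_z = sin(26.3°) sin(14.3°) + cos(26.3°) cos(14.3°) cos(-27.60°) = 0.1094 + 0.7699 = 0.8793.
θ_z = arccos(0.8793) = 28.44°.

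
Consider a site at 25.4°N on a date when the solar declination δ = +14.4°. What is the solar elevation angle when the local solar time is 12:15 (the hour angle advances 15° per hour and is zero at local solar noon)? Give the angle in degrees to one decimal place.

Hour angle H = 15° × (12.25 − 12) = 3.75°.
cos θ_z = sin φ sin δ + cos φ cos δ cos H = (0.4289)(0.2487) + (0.9033)(0.9686)(0.9979) = 0.9798.
θ_z = arccos(0.9798) = 11.54°, so the elevation is 90° − 11.54° = 78.46°.

78.5°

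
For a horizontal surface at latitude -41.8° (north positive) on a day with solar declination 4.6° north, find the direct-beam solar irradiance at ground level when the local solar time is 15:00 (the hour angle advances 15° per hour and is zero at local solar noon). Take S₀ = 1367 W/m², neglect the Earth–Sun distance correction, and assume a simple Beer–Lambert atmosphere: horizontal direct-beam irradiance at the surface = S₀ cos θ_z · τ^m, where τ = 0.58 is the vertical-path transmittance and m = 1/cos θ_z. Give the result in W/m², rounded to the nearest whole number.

203 W/m²

Hour angle H = 15° × (15 − 12) = 45.00°.
cos θ_z = sin φ sin δ + cos φ cos δ cos H = (-0.6665)(0.0802) + (0.7455)(0.9968)(0.7071) = 0.4720.
Air mass m = 1/cos θ_z = 1/0.4720 = 2.119; τ^m = 0.58^2.119 = 0.3153.
Surface direct beam = 1367 × 0.4720 × 0.3153 = 203.44 W/m².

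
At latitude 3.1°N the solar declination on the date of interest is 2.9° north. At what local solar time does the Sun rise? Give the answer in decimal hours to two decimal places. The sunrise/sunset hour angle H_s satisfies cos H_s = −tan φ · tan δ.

The sunset hour angle satisfies cos H_s = −tan φ tan δ = -0.0027, giving H_s = 90.15°.
Sunrise is at 12 − H_s/15 = 12 − 6.010 = 5.990 h local solar time.

5.99 h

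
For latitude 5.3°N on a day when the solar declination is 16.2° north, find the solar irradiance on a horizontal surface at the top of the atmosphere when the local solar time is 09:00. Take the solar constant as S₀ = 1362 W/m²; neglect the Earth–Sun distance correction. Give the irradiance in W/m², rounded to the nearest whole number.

Hour angle H = 15° × (9 − 12) = -45.00°.
cos θ_z = sin φ sin δ + cos φ cos δ cos H = (0.0924)(0.2790) + (0.9957)(0.9603)(0.7071) = 0.7019.
Top-of-atmosphere irradiance = S₀ cos θ_z = 1362 × 0.7019 = 955.99 W/m².

956 W/m²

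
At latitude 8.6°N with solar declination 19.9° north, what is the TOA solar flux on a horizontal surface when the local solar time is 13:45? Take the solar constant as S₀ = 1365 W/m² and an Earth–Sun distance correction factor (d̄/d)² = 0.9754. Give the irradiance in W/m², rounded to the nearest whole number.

Hour angle H = 15° × (13.75 − 12) = 26.25°.
cos θ_z = sin φ sin δ + cos φ cos δ cos H = (0.1495)(0.3404) + (0.9888)(0.9403)(0.8969) = 0.8848.
Top-of-atmosphere irradiance = S₀ (d̄/d)² cos θ_z = 1365 × 0.9754 × 0.8848 = 1178.04 W/m².

1178 W/m²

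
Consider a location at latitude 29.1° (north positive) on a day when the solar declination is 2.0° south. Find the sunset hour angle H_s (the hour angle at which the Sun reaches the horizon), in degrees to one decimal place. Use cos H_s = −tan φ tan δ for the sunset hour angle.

The sunset hour angle satisfies cos H_s = −tan φ tan δ = 0.0194, giving H_s = 88.89°.

88.9°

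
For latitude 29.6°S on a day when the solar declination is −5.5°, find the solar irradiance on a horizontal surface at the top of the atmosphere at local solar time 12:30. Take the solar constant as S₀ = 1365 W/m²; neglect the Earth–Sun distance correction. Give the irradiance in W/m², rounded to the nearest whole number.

Hour angle H = 15° × (12.5 − 12) = 7.50°.
cos θ_z = sin(-29.6°) sin(-5.5°) + cos(-29.6°) cos(-5.5°) cos(7.50°) = 0.0473 + 0.8581 = 0.9054.
Top-of-atmosphere irradiance = S₀ cos θ_z = 1365 × 0.9054 = 1235.87 W/m².

1236 W/m²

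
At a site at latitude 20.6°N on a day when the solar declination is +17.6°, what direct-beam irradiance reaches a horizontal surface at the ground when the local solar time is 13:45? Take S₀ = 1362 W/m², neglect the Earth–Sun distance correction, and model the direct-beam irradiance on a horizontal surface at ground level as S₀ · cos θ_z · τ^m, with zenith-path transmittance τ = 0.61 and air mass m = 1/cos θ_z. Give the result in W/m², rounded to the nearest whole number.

716 W/m²

Hour angle H = 15° × (13.75 − 12) = 26.25°.
cos θ_z = sin(20.6°) sin(17.6°) + cos(20.6°) cos(17.6°) cos(26.25°) = 0.1064 + 0.8002 = 0.9066.
Air mass m = 1/cos θ_z = 1/0.9066 = 1.103; τ^m = 0.61^1.103 = 0.5797.
Surface direct beam = 1362 × 0.9066 × 0.5797 = 715.81 W/m².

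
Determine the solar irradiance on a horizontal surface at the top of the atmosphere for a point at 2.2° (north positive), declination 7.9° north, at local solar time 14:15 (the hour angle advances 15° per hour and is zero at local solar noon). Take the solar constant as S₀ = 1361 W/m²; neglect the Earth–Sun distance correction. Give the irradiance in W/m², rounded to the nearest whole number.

1127 W/m²

Hour angle H = 15° × (14.25 − 12) = 33.75°.
cos θ_z = sin(2.2°) sin(7.9°) + cos(2.2°) cos(7.9°) cos(33.75°) = 0.0053 + 0.8230 = 0.8283.
Top-of-atmosphere irradiance = S₀ cos θ_z = 1361 × 0.8283 = 1127.32 W/m².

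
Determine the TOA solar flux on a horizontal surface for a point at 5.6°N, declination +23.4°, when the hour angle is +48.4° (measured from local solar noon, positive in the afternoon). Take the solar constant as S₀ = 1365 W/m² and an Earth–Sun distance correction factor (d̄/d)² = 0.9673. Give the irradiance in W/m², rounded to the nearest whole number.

cos θ_z = sin(5.6°) sin(23.4°) + cos(5.6°) cos(23.4°) cos(48.40°) = 0.0388 + 0.6064 = 0.6452.
Top-of-atmosphere irradiance = S₀ (d̄/d)² cos θ_z = 1365 × 0.9673 × 0.6452 = 851.90 W/m².

852 W/m²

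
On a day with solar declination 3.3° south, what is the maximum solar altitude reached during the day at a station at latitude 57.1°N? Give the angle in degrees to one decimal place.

At local solar noon the hour angle is zero, so the elevation is 90° − |φ − δ| = 90° − |57.1° − (-3.3°)| = 90° − 60.4° = 29.6°.

29.6°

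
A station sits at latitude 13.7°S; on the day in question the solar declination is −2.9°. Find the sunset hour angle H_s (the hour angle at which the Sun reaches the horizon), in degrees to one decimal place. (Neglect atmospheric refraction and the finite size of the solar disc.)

The sunset hour angle satisfies cos H_s = −tan φ tan δ = -0.0123, giving H_s = 90.70°.

90.7°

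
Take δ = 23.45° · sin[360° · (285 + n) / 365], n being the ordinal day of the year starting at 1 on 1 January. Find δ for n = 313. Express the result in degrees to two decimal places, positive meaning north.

360 × (285 + 313) / 365 = 589.808°; sin(589.808°) = -0.7639.
δ = 23.45 × -0.7639 = -17.913° ≈ -17.91°.

-17.91°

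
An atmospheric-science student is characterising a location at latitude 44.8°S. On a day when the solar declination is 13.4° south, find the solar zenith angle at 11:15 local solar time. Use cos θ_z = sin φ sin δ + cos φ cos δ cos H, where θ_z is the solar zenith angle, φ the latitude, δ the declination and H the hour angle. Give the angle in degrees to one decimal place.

32.8°

Hour angle H = 15° × (11.25 − 12) = -11.25°.
cos θ_z = sin(-44.8°) sin(-13.4°) + cos(-44.8°) cos(-13.4°) cos(-11.25°) = 0.1633 + 0.6770 = 0.8403.
θ_z = arccos(0.8403) = 32.83°.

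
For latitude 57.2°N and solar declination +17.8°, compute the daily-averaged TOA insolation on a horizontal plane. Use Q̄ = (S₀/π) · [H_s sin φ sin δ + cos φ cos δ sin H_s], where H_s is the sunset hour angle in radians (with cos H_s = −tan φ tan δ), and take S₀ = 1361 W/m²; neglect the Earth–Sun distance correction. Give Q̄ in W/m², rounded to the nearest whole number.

The sunset hour angle satisfies cos H_s = −tan φ tan δ = -0.4982, giving H_s = 119.88°. In radians, H_s = 2.0923.
H_s sin φ sin δ = 2.0923 × 0.8406 × 0.3057 = 0.5377.
cos φ cos δ sin H_s = 0.5417 × 0.9521 × 0.8671 = 0.4472.
Q̄ = (1361/π) × (0.5377 + 0.4472) = 433.22 × 0.9849 = 426.68 W/m².

427 W/m²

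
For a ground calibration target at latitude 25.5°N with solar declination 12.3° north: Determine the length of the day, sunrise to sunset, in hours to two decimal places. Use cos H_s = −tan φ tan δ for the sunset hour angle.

The sunset hour angle satisfies cos H_s = −tan φ tan δ = -0.1040, giving H_s = 95.97°.
Day length = 2 H_s / 15° h⁻¹ = 191.94° / 15 = 12.796 h.

12.80 hours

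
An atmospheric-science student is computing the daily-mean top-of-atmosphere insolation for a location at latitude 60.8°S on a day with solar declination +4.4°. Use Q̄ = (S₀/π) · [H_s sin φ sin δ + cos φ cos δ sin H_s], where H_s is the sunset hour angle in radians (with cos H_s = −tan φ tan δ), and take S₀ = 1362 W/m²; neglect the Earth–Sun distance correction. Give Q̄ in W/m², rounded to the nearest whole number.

167 W/m²

−tan φ tan δ = −(-1.7893)(0.0769) = 0.1376; H_s = arccos(0.1376) = 82.09°. In radians, H_s = 1.4327.
H_s sin φ sin δ = 1.4327 × -0.8729 × 0.0767 = -0.0959.
cos φ cos δ sin H_s = 0.4879 × 0.9971 × 0.9905 = 0.4819.
Q̄ = (1362/π) × (-0.0959 + 0.4819) = 433.54 × 0.3860 = 167.35 W/m².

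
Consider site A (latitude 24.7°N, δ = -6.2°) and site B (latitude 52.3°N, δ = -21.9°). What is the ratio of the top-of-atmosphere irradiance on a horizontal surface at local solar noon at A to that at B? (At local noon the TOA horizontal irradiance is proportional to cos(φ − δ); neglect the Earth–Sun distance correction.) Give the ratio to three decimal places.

3.151

A: cos θ_z = cos(24.7° − (-6.2°)) = 0.8581.
B: cos θ_z = cos(52.3° − (-21.9°)) = 0.2723.
Ratio A/B = 0.8581 / 0.2723 = 3.1513.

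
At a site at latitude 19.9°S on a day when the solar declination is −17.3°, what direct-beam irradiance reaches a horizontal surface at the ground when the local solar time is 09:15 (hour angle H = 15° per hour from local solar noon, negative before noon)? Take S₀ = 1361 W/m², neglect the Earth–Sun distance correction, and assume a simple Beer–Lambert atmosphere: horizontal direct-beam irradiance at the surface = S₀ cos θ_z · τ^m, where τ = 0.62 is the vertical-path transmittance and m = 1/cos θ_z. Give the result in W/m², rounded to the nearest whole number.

571 W/m²

Hour angle H = 15° × (9.25 − 12) = -41.25°.
cos θ_z = sin φ sin δ + cos φ cos δ cos H = (-0.3404)(-0.2974) + (0.9403)(0.9548)(0.7518) = 0.7762.
Air mass m = 1/cos θ_z = 1/0.7762 = 1.288; τ^m = 0.62^1.288 = 0.5403.
Surface direct beam = 1361 × 0.7762 × 0.5403 = 570.78 W/m².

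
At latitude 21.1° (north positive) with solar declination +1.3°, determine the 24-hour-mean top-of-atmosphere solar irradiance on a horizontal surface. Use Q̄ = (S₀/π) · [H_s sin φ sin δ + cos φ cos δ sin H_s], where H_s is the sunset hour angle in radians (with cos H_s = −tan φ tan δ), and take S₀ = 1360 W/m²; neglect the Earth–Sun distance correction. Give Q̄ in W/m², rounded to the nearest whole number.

cos H_s = −tan(21.1°) · tan(1.3°) = -0.0088, so H_s = arccos(-0.0088) = 90.50°. In radians, H_s = 1.5795.
H_s sin φ sin δ = 1.5795 × 0.3600 × 0.0227 = 0.0129.
cos φ cos δ sin H_s = 0.9330 × 0.9997 × 1.0000 = 0.9327.
Q̄ = (1360/π) × (0.0129 + 0.9327) = 432.90 × 0.9456 = 409.35 W/m².

409 W/m²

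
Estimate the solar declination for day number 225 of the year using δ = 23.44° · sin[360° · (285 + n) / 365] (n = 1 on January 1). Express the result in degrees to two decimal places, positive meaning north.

+14.10°

360 × (285 + 225) / 365 = 503.014°; sin(503.014°) = 0.6016.
δ = 23.44 × 0.6016 = 14.102° ≈ +14.10°.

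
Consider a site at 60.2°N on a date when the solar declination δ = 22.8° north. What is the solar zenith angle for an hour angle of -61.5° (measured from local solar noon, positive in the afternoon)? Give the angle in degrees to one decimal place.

56.3°

cos θ_z = sin φ sin δ + cos φ cos δ cos H = (0.8678)(0.3875) + (0.4970)(0.9219)(0.4772) = 0.5549.
θ_z = arccos(0.5549) = 56.30°.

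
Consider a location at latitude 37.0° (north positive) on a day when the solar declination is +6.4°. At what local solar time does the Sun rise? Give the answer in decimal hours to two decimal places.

cos H_s = −tan(37.0°) · tan(6.4°) = -0.0845, so H_s = arccos(-0.0845) = 94.85°.
Sunrise is at 12 − H_s/15 = 12 − 6.323 = 5.677 h local solar time.

5.68 h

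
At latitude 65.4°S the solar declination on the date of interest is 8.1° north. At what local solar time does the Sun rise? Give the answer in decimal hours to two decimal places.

−tan φ tan δ = −(-2.1842)(0.1423) = 0.3108; H_s = arccos(0.3108) = 71.89°.
Sunrise is at 12 − H_s/15 = 12 − 4.793 = 7.207 h local solar time.

7.21 h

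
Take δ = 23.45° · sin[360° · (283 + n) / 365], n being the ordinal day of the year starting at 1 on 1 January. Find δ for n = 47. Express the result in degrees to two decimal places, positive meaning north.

360 × (283 + 47) / 365 = 325.479°; sin(325.479°) = -0.5667.
δ = 23.45 × -0.5667 = -13.289° ≈ -13.29°.

-13.29°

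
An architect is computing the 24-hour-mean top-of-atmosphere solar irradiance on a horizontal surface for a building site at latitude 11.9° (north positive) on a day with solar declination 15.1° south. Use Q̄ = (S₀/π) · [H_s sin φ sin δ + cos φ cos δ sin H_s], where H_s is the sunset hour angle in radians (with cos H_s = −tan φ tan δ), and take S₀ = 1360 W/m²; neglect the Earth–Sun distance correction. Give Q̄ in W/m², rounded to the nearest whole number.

−tan φ tan δ = −(0.2107)(-0.2698) = 0.0568; H_s = arccos(0.0568) = 86.74°. In radians, H_s = 1.5139.
H_s sin φ sin δ = 1.5139 × 0.2062 × -0.2605 = -0.0813.
cos φ cos δ sin H_s = 0.9785 × 0.9655 × 0.9984 = 0.9432.
Q̄ = (1360/π) × (-0.0813 + 0.9432) = 432.90 × 0.8619 = 373.12 W/m².

373 W/m²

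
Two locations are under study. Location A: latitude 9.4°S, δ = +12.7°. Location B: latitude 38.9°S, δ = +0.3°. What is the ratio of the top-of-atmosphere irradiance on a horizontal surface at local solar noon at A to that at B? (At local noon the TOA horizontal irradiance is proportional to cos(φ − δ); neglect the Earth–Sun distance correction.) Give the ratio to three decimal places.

A: cos θ_z = cos(-9.4° − (12.7°)) = 0.9265.
B: cos θ_z = cos(-38.9° − (0.3°)) = 0.7749.
Ratio A/B = 0.9265 / 0.7749 = 1.1956.

1.196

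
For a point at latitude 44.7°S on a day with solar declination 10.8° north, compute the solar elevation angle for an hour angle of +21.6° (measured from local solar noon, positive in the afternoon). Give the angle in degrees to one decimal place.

31.2°

cos θ_z = sin φ sin δ + cos φ cos δ cos H = (-0.7034)(0.1874) + (0.7108)(0.9823)(0.9298) = 0.5174.
θ_z = arccos(0.5174) = 58.84°, so the elevation is 90° − 58.84° = 31.16°.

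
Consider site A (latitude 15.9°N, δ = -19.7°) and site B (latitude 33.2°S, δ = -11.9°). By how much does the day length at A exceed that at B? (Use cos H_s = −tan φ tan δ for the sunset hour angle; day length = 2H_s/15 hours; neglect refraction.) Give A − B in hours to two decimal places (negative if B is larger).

-1.84 h

A: H_s = arccos(−tan 15.9° · tan -19.7°) = 84.15°, so 2H_s/15 = 11.2200 h.
B: H_s = arccos(−tan -33.2° · tan -11.9°) = 97.93°, so 2H_s/15 = 13.0573 h.
A − B = 11.2200 − 13.0573 = -1.8373 h.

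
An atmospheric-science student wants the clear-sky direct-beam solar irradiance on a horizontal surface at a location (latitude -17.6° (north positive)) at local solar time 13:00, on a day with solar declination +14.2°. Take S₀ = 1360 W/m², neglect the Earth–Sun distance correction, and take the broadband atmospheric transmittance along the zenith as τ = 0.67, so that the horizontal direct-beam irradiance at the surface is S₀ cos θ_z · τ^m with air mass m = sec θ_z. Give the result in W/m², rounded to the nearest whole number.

Hour angle H = 15° × (13 − 12) = 15.00°.
cos θ_z = sin(-17.6°) sin(14.2°) + cos(-17.6°) cos(14.2°) cos(15.00°) = -0.0742 + 0.8926 = 0.8184.
Air mass m = 1/cos θ_z = 1/0.8184 = 1.222; τ^m = 0.67^1.222 = 0.6130.
Surface direct beam = 1360 × 0.8184 × 0.6130 = 682.28 W/m².

682 W/m²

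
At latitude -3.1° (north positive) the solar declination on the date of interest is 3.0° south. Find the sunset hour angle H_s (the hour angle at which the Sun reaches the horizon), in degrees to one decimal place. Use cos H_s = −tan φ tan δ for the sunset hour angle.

−tan φ tan δ = −(-0.0542)(-0.0524) = -0.0028; H_s = arccos(-0.0028) = 90.16°.

90.2°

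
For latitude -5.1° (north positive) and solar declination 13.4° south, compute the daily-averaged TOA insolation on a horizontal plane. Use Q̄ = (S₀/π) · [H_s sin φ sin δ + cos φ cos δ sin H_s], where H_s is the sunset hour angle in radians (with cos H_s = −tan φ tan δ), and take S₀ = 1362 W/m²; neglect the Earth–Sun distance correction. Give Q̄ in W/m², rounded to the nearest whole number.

The sunset hour angle satisfies cos H_s = −tan φ tan δ = -0.0213, giving H_s = 91.22°. In radians, H_s = 1.5921.
H_s sin φ sin δ = 1.5921 × -0.0889 × -0.2317 = 0.0328.
cos φ cos δ sin H_s = 0.9960 × 0.9728 × 0.9998 = 0.9687.
Q̄ = (1362/π) × (0.0328 + 0.9687) = 433.54 × 1.0015 = 434.19 W/m².

434 W/m²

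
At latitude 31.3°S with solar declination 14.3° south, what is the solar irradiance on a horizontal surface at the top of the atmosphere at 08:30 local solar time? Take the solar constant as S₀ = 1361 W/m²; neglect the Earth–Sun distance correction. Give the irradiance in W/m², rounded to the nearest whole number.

861 W/m²

Hour angle H = 15° × (8.5 − 12) = -52.50°.
cos θ_z = sin φ sin δ + cos φ cos δ cos H = (-0.5195)(-0.2470) + (0.8545)(0.9690)(0.6088) = 0.6324.
Top-of-atmosphere irradiance = S₀ cos θ_z = 1361 × 0.6324 = 860.70 W/m².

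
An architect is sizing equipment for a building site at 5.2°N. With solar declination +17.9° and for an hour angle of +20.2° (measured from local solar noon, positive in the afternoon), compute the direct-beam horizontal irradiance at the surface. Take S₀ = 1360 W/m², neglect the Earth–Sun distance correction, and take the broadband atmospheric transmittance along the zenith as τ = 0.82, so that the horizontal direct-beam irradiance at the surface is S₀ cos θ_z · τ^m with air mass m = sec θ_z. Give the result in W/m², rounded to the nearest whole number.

1005 W/m²

cos θ_z = sin φ sin δ + cos φ cos δ cos H = (0.0906)(0.3074) + (0.9959)(0.9516)(0.9385) = 0.9173.
Air mass m = 1/cos θ_z = 1/0.9173 = 1.090; τ^m = 0.82^1.090 = 0.8055.
Surface direct beam = 1360 × 0.9173 × 0.8055 = 1004.88 W/m².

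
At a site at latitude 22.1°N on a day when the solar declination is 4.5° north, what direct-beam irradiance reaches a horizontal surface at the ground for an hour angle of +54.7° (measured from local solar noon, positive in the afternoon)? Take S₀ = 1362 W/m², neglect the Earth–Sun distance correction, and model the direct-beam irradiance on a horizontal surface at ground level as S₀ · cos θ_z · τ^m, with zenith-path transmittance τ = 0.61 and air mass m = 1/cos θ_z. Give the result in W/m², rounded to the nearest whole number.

319 W/m²

cos θ_z = sin(22.1°) sin(4.5°) + cos(22.1°) cos(4.5°) cos(54.70°) = 0.0295 + 0.5338 = 0.5633.
Air mass m = 1/cos θ_z = 1/0.5633 = 1.775; τ^m = 0.61^1.775 = 0.4159.
Surface direct beam = 1362 × 0.5633 × 0.4159 = 319.08 W/m².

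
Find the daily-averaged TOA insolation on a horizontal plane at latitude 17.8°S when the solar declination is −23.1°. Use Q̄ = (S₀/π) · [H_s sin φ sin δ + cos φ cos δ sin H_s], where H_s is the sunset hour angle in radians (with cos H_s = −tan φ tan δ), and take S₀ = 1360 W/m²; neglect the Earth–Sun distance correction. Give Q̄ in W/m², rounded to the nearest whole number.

464 W/m²

The sunset hour angle satisfies cos H_s = −tan φ tan δ = -0.1369, giving H_s = 97.87°. In radians, H_s = 1.7082.
H_s sin φ sin δ = 1.7082 × -0.3057 × -0.3923 = 0.2049.
cos φ cos δ sin H_s = 0.9521 × 0.9198 × 0.9906 = 0.8675.
Q̄ = (1360/π) × (0.2049 + 0.8675) = 432.90 × 1.0724 = 464.24 W/m².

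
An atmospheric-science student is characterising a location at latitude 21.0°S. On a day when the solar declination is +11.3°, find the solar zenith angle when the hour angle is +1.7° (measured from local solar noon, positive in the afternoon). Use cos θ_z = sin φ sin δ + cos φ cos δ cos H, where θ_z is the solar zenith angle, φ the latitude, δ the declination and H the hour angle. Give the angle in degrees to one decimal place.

cos θ_z = sin φ sin δ + cos φ cos δ cos H = (-0.3584)(0.1959) + (0.9336)(0.9806)(0.9996) = 0.8449.
θ_z = arccos(0.8449) = 32.34°.

32.3°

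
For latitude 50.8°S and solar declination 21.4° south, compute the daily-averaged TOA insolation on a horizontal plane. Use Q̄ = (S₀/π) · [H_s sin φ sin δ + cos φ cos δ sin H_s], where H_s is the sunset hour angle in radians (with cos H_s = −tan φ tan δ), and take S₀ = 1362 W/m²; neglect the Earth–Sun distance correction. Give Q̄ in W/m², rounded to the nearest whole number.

−tan φ tan δ = −(-1.2261)(-0.3919) = -0.4805; H_s = arccos(-0.4805) = 118.72°. In radians, H_s = 2.0721.
H_s sin φ sin δ = 2.0721 × -0.7749 × -0.3649 = 0.5859.
cos φ cos δ sin H_s = 0.6320 × 0.9311 × 0.8770 = 0.5161.
Q̄ = (1362/π) × (0.5859 + 0.5161) = 433.54 × 1.1020 = 477.76 W/m².

478 W/m²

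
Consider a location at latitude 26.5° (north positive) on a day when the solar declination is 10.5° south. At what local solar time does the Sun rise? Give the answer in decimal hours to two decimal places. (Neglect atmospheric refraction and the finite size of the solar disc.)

The sunset hour angle satisfies cos H_s = −tan φ tan δ = 0.0924, giving H_s = 84.70°.
Sunrise is at 12 − H_s/15 = 12 − 5.647 = 6.353 h local solar time.

6.35 h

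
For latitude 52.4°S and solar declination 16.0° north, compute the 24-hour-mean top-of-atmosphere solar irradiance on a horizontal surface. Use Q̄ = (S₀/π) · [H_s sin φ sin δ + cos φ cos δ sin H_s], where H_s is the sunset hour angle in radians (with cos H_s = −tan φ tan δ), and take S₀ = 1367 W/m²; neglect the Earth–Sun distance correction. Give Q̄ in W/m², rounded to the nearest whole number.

124 W/m²

cos H_s = −tan(-52.4°) · tan(16.0°) = 0.3723, so H_s = arccos(0.3723) = 68.14°. In radians, H_s = 1.1893.
H_s sin φ sin δ = 1.1893 × -0.7923 × 0.2756 = -0.2597.
cos φ cos δ sin H_s = 0.6101 × 0.9613 × 0.9281 = 0.5443.
Q̄ = (1367/π) × (-0.2597 + 0.5443) = 435.13 × 0.2846 = 123.84 W/m².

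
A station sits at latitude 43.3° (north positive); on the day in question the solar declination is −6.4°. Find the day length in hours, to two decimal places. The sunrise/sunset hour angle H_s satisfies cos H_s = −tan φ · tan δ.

11.19 hours

cos H_s = −tan(43.3°) · tan(-6.4°) = 0.1057, so H_s = arccos(0.1057) = 83.93°.
Day length = 2 H_s / 15° h⁻¹ = 167.86° / 15 = 11.191 h.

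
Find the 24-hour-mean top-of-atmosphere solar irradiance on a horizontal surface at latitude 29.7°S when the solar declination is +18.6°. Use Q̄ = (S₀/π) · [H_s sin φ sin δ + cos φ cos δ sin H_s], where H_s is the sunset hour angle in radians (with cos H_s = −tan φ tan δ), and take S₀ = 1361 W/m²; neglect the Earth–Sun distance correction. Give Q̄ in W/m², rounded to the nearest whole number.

−tan φ tan δ = −(-0.5704)(0.3365) = 0.1919; H_s = arccos(0.1919) = 78.94°. In radians, H_s = 1.3778.
H_s sin φ sin δ = 1.3778 × -0.4955 × 0.3190 = -0.2178.
cos φ cos δ sin H_s = 0.8686 × 0.9478 × 0.9814 = 0.8079.
Q̄ = (1361/π) × (-0.2178 + 0.8079) = 433.22 × 0.5901 = 255.64 W/m².

256 W/m²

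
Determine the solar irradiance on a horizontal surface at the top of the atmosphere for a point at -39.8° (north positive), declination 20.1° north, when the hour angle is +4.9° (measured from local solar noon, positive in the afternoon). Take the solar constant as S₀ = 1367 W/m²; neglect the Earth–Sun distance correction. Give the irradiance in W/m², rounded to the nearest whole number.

cos θ_z = sin(-39.8°) sin(20.1°) + cos(-39.8°) cos(20.1°) cos(4.90°) = -0.2200 + 0.7189 = 0.4989.
Top-of-atmosphere irradiance = S₀ cos θ_z = 1367 × 0.4989 = 682.00 W/m².

682 W/m²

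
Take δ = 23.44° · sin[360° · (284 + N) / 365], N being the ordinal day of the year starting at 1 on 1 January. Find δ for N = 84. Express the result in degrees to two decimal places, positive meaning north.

+1.21°

360 × (284 + 84) / 365 = 362.959°; sin(362.959°) = 0.0516.
δ = 23.44 × 0.0516 = 1.210° ≈ +1.21°.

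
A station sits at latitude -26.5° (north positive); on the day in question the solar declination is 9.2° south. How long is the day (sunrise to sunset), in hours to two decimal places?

12.62 hours

−tan φ tan δ = −(-0.4986)(-0.1620) = -0.0808; H_s = arccos(-0.0808) = 94.63°.
Day length = 2 H_s / 15° h⁻¹ = 189.26° / 15 = 12.617 h.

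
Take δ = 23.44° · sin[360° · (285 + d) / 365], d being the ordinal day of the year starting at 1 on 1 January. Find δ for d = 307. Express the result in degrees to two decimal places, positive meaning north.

360 × (285 + 307) / 365 = 583.890°; sin(583.890°) = -0.6933.
δ = 23.44 × -0.6933 = -16.251° ≈ -16.25°.

-16.25°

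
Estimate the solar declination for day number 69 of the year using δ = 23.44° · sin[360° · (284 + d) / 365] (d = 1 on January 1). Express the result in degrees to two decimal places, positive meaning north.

-4.81°

360 × (284 + 69) / 365 = 348.164°; sin(348.164°) = -0.2051.
δ = 23.44 × -0.2051 = -4.808° ≈ -4.81°.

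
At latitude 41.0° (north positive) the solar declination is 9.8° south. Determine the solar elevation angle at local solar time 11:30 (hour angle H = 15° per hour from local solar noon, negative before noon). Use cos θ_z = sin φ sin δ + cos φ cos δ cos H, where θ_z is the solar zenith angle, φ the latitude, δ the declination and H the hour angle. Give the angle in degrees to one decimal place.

Hour angle H = 15° × (11.5 − 12) = -7.50°.
With φ = 41.0°, δ = -9.8°, H = -7.50°: sin φ sin δ = -0.1117, cos φ cos δ cos H = 0.7373, so cos θ_z = 0.6256.
θ_z = arccos(0.6256) = 51.27°, so the elevation is 90° − 51.27° = 38.73°.

38.7°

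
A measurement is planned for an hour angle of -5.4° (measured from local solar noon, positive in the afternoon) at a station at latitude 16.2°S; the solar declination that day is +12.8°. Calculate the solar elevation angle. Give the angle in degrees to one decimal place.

With φ = -16.2°, δ = 12.8°, H = -5.40°: sin φ sin δ = -0.0618, cos φ cos δ cos H = 0.9323, so cos θ_z = 0.8705.
θ_z = arccos(0.8705) = 29.48°, so the elevation is 90° − 29.48° = 60.52°.

60.5°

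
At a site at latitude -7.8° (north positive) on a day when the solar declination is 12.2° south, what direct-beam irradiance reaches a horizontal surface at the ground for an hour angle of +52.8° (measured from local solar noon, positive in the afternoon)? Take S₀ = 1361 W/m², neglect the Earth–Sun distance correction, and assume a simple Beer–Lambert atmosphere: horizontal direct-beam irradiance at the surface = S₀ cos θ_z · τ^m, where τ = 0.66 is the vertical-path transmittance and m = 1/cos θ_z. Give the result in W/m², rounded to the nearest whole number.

cos θ_z = sin φ sin δ + cos φ cos δ cos H = (-0.1357)(-0.2113) + (0.9907)(0.9774)(0.6046) = 0.6141.
Air mass m = 1/cos θ_z = 1/0.6141 = 1.628; τ^m = 0.66^1.628 = 0.5084.
Surface direct beam = 1361 × 0.6141 × 0.5084 = 424.92 W/m².

425 W/m²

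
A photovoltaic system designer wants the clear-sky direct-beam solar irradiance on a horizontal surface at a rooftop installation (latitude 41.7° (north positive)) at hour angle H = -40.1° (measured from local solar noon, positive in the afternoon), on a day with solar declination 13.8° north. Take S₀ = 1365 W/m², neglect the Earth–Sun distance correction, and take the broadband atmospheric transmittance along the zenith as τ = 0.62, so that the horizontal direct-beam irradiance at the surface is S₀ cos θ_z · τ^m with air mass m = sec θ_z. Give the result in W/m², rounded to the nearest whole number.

cos θ_z = sin(41.7°) sin(13.8°) + cos(41.7°) cos(13.8°) cos(-40.10°) = 0.1587 + 0.5546 = 0.7133.
Air mass m = 1/cos θ_z = 1/0.7133 = 1.402; τ^m = 0.62^1.402 = 0.5116.
Surface direct beam = 1365 × 0.7133 × 0.5116 = 498.12 W/m².

498 W/m²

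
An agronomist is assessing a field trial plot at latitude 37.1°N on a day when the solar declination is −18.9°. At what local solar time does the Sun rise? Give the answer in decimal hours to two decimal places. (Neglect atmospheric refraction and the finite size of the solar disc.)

cos H_s = −tan(37.1°) · tan(-18.9°) = 0.2589, so H_s = arccos(0.2589) = 75.00°.
Sunrise is at 12 − H_s/15 = 12 − 5.000 = 7.000 h local solar time.

7.00 h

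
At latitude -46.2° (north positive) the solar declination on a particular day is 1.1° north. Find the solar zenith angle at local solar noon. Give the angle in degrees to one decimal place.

47.3°

At local solar noon the hour angle is zero, so the zenith angle is |φ − δ| = |-46.2° − (1.1°)| = 47.3°.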